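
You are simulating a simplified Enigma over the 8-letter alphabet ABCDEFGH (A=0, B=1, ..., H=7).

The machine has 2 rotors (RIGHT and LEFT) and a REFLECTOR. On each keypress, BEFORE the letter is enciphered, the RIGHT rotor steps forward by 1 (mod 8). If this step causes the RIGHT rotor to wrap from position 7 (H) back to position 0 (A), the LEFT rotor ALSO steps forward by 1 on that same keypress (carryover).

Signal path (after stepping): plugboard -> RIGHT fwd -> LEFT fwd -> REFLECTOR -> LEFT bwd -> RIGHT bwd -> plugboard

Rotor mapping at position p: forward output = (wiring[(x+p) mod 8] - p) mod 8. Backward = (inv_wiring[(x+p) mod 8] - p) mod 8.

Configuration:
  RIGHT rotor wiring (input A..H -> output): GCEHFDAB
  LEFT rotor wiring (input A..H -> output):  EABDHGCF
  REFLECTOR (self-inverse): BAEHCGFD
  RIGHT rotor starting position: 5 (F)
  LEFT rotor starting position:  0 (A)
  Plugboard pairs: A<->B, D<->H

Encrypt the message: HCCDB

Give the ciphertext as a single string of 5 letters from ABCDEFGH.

Char 1 ('H'): step: R->6, L=0; H->plug->D->R->E->L->H->refl->D->L'->D->R'->B->plug->A
Char 2 ('C'): step: R->7, L=0; C->plug->C->R->D->L->D->refl->H->L'->E->R'->G->plug->G
Char 3 ('C'): step: R->0, L->1 (L advanced); C->plug->C->R->E->L->F->refl->G->L'->D->R'->F->plug->F
Char 4 ('D'): step: R->1, L=1; D->plug->H->R->F->L->B->refl->A->L'->B->R'->A->plug->B
Char 5 ('B'): step: R->2, L=1; B->plug->A->R->C->L->C->refl->E->L'->G->R'->E->plug->E

Answer: AGFBE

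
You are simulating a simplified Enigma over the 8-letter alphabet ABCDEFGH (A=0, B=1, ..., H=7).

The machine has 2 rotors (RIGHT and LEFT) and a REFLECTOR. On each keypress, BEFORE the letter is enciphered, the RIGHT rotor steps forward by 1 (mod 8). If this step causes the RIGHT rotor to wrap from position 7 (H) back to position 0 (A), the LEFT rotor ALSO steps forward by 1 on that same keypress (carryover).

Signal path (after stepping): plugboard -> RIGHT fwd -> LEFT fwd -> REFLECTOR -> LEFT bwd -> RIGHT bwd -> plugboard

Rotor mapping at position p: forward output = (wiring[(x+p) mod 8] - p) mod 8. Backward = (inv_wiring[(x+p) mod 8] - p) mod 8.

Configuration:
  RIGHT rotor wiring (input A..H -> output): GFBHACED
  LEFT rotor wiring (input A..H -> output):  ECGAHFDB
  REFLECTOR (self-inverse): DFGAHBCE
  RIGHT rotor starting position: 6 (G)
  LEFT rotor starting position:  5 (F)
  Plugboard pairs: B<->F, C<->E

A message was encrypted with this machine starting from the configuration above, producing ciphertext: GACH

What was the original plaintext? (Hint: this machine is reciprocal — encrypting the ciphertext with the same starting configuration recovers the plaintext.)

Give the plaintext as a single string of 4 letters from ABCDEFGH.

Answer: DCAA

Derivation:
Char 1 ('G'): step: R->7, L=5; G->plug->G->R->D->L->H->refl->E->L'->C->R'->D->plug->D
Char 2 ('A'): step: R->0, L->6 (L advanced); A->plug->A->R->G->L->B->refl->F->L'->A->R'->E->plug->C
Char 3 ('C'): step: R->1, L=6; C->plug->E->R->B->L->D->refl->A->L'->E->R'->A->plug->A
Char 4 ('H'): step: R->2, L=6; H->plug->H->R->D->L->E->refl->H->L'->H->R'->A->plug->A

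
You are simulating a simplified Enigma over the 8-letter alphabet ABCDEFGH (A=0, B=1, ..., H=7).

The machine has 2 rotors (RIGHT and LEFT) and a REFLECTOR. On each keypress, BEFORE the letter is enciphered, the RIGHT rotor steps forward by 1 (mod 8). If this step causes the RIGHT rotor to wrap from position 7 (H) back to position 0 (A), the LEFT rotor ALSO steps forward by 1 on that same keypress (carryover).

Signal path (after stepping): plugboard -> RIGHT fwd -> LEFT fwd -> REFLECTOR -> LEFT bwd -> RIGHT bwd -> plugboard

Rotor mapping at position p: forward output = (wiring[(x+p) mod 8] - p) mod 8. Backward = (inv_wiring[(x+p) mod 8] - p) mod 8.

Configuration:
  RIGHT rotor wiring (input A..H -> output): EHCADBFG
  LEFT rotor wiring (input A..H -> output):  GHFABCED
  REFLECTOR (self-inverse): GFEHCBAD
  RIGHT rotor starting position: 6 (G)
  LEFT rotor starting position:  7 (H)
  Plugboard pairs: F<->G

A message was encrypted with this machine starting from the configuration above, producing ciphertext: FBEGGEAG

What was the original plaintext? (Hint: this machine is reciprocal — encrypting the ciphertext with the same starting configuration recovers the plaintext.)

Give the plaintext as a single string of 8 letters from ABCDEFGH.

Char 1 ('F'): step: R->7, L=7; F->plug->G->R->C->L->A->refl->G->L'->D->R'->D->plug->D
Char 2 ('B'): step: R->0, L->0 (L advanced); B->plug->B->R->H->L->D->refl->H->L'->B->R'->F->plug->G
Char 3 ('E'): step: R->1, L=0; E->plug->E->R->A->L->G->refl->A->L'->D->R'->H->plug->H
Char 4 ('G'): step: R->2, L=0; G->plug->F->R->E->L->B->refl->F->L'->C->R'->G->plug->F
Char 5 ('G'): step: R->3, L=0; G->plug->F->R->B->L->H->refl->D->L'->H->R'->H->plug->H
Char 6 ('E'): step: R->4, L=0; E->plug->E->R->A->L->G->refl->A->L'->D->R'->F->plug->G
Char 7 ('A'): step: R->5, L=0; A->plug->A->R->E->L->B->refl->F->L'->C->R'->E->plug->E
Char 8 ('G'): step: R->6, L=0; G->plug->F->R->C->L->F->refl->B->L'->E->R'->E->plug->E

Answer: DGHFHGEE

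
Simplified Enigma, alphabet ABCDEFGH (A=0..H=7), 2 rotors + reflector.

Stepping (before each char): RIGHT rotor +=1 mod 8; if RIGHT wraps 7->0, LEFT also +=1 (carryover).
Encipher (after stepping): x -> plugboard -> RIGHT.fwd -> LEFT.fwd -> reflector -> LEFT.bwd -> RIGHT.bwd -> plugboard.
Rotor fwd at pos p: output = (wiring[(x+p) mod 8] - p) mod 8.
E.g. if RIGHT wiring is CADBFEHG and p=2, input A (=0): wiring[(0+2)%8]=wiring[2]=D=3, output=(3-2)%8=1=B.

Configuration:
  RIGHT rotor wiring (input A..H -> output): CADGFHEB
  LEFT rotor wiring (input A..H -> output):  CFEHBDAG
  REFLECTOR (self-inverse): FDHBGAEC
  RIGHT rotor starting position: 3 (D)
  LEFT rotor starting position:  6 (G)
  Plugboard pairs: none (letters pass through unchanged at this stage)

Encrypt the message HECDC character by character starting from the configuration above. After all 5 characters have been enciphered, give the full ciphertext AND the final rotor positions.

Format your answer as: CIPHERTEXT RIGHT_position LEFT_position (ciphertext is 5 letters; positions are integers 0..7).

Answer: FHDAG 0 7

Derivation:
Char 1 ('H'): step: R->4, L=6; H->plug->H->R->C->L->E->refl->G->L'->E->R'->F->plug->F
Char 2 ('E'): step: R->5, L=6; E->plug->E->R->D->L->H->refl->C->L'->A->R'->H->plug->H
Char 3 ('C'): step: R->6, L=6; C->plug->C->R->E->L->G->refl->E->L'->C->R'->D->plug->D
Char 4 ('D'): step: R->7, L=6; D->plug->D->R->E->L->G->refl->E->L'->C->R'->A->plug->A
Char 5 ('C'): step: R->0, L->7 (L advanced); C->plug->C->R->D->L->F->refl->A->L'->E->R'->G->plug->G
Final: ciphertext=FHDAG, RIGHT=0, LEFT=7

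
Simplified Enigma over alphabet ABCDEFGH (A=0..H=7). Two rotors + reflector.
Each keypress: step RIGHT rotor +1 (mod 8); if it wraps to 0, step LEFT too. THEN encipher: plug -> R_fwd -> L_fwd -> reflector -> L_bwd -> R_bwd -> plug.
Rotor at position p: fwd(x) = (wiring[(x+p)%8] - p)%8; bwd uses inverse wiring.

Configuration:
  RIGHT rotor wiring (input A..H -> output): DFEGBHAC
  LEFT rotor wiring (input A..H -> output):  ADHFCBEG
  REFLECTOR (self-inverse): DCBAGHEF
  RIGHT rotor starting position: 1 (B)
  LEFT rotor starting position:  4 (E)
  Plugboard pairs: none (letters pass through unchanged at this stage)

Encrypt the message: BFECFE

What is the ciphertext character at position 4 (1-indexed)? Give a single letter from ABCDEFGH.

Char 1 ('B'): step: R->2, L=4; B->plug->B->R->E->L->E->refl->G->L'->A->R'->F->plug->F
Char 2 ('F'): step: R->3, L=4; F->plug->F->R->A->L->G->refl->E->L'->E->R'->C->plug->C
Char 3 ('E'): step: R->4, L=4; E->plug->E->R->H->L->B->refl->C->L'->D->R'->B->plug->B
Char 4 ('C'): step: R->5, L=4; C->plug->C->R->F->L->H->refl->F->L'->B->R'->G->plug->G

G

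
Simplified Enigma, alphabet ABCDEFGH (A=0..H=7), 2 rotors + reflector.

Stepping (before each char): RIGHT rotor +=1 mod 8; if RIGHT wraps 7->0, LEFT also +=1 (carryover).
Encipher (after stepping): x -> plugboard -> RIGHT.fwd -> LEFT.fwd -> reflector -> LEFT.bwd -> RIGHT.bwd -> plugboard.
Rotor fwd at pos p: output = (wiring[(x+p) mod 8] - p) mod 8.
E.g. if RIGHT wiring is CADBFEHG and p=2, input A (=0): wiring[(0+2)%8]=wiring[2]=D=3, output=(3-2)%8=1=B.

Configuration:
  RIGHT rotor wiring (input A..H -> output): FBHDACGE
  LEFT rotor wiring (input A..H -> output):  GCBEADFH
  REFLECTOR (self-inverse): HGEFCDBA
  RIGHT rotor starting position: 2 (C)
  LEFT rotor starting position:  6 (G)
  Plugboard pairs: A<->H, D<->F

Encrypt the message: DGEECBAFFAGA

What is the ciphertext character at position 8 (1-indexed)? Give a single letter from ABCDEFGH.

Char 1 ('D'): step: R->3, L=6; D->plug->F->R->C->L->A->refl->H->L'->A->R'->A->plug->H
Char 2 ('G'): step: R->4, L=6; G->plug->G->R->D->L->E->refl->C->L'->G->R'->B->plug->B
Char 3 ('E'): step: R->5, L=6; E->plug->E->R->E->L->D->refl->F->L'->H->R'->C->plug->C
Char 4 ('E'): step: R->6, L=6; E->plug->E->R->B->L->B->refl->G->L'->F->R'->F->plug->D
Char 5 ('C'): step: R->7, L=6; C->plug->C->R->C->L->A->refl->H->L'->A->R'->D->plug->F
Char 6 ('B'): step: R->0, L->7 (L advanced); B->plug->B->R->B->L->H->refl->A->L'->A->R'->E->plug->E
Char 7 ('A'): step: R->1, L=7; A->plug->H->R->E->L->F->refl->D->L'->C->R'->C->plug->C
Char 8 ('F'): step: R->2, L=7; F->plug->D->R->A->L->A->refl->H->L'->B->R'->B->plug->B

B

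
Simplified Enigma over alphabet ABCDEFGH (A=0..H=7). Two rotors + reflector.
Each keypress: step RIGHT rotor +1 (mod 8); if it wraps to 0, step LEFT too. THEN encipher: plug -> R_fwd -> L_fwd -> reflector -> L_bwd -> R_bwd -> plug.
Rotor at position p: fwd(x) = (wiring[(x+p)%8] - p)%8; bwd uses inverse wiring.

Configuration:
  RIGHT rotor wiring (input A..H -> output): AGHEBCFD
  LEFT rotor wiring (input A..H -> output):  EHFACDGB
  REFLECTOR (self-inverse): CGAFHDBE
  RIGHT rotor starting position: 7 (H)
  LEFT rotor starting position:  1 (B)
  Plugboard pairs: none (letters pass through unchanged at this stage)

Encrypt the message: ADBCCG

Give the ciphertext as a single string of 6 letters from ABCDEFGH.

Char 1 ('A'): step: R->0, L->2 (L advanced); A->plug->A->R->A->L->D->refl->F->L'->H->R'->C->plug->C
Char 2 ('D'): step: R->1, L=2; D->plug->D->R->A->L->D->refl->F->L'->H->R'->H->plug->H
Char 3 ('B'): step: R->2, L=2; B->plug->B->R->C->L->A->refl->C->L'->G->R'->G->plug->G
Char 4 ('C'): step: R->3, L=2; C->plug->C->R->H->L->F->refl->D->L'->A->R'->E->plug->E
Char 5 ('C'): step: R->4, L=2; C->plug->C->R->B->L->G->refl->B->L'->D->R'->G->plug->G
Char 6 ('G'): step: R->5, L=2; G->plug->G->R->H->L->F->refl->D->L'->A->R'->B->plug->B

Answer: CHGEGB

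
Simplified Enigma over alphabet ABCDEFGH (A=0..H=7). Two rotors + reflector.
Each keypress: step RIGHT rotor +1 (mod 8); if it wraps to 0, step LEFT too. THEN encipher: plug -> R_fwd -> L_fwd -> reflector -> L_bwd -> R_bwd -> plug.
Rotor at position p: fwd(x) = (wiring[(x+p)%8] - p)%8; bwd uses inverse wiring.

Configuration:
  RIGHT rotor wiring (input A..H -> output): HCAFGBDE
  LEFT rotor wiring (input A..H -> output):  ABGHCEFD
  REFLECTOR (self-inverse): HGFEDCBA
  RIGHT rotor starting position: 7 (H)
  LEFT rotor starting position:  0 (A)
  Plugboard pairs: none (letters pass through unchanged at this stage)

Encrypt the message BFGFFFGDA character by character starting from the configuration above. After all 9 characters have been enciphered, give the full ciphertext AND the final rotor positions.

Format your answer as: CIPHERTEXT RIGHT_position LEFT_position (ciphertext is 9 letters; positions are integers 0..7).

Answer: GGCHHDFEB 0 2

Derivation:
Char 1 ('B'): step: R->0, L->1 (L advanced); B->plug->B->R->C->L->G->refl->B->L'->D->R'->G->plug->G
Char 2 ('F'): step: R->1, L=1; F->plug->F->R->C->L->G->refl->B->L'->D->R'->G->plug->G
Char 3 ('G'): step: R->2, L=1; G->plug->G->R->F->L->E->refl->D->L'->E->R'->C->plug->C
Char 4 ('F'): step: R->3, L=1; F->plug->F->R->E->L->D->refl->E->L'->F->R'->H->plug->H
Char 5 ('F'): step: R->4, L=1; F->plug->F->R->G->L->C->refl->F->L'->B->R'->H->plug->H
Char 6 ('F'): step: R->5, L=1; F->plug->F->R->D->L->B->refl->G->L'->C->R'->D->plug->D
Char 7 ('G'): step: R->6, L=1; G->plug->G->R->A->L->A->refl->H->L'->H->R'->F->plug->F
Char 8 ('D'): step: R->7, L=1; D->plug->D->R->B->L->F->refl->C->L'->G->R'->E->plug->E
Char 9 ('A'): step: R->0, L->2 (L advanced); A->plug->A->R->H->L->H->refl->A->L'->C->R'->B->plug->B
Final: ciphertext=GGCHHDFEB, RIGHT=0, LEFT=2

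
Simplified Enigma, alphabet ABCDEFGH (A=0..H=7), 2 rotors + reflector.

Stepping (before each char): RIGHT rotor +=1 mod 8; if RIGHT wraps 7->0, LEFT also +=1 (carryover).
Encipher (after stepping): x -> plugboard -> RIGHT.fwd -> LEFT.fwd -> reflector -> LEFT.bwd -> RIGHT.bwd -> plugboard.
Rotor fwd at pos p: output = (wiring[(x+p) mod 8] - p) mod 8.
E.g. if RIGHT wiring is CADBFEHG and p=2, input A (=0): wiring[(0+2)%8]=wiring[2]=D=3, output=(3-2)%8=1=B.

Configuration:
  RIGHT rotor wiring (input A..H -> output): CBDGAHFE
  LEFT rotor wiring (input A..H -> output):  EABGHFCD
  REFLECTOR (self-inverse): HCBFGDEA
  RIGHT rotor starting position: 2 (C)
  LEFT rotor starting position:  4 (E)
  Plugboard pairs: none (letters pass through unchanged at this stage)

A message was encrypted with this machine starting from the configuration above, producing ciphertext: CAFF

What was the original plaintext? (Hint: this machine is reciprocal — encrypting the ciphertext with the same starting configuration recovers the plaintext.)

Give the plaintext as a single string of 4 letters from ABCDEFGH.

Answer: ABBB

Derivation:
Char 1 ('C'): step: R->3, L=4; C->plug->C->R->E->L->A->refl->H->L'->D->R'->A->plug->A
Char 2 ('A'): step: R->4, L=4; A->plug->A->R->E->L->A->refl->H->L'->D->R'->B->plug->B
Char 3 ('F'): step: R->5, L=4; F->plug->F->R->G->L->F->refl->D->L'->A->R'->B->plug->B
Char 4 ('F'): step: R->6, L=4; F->plug->F->R->A->L->D->refl->F->L'->G->R'->B->plug->B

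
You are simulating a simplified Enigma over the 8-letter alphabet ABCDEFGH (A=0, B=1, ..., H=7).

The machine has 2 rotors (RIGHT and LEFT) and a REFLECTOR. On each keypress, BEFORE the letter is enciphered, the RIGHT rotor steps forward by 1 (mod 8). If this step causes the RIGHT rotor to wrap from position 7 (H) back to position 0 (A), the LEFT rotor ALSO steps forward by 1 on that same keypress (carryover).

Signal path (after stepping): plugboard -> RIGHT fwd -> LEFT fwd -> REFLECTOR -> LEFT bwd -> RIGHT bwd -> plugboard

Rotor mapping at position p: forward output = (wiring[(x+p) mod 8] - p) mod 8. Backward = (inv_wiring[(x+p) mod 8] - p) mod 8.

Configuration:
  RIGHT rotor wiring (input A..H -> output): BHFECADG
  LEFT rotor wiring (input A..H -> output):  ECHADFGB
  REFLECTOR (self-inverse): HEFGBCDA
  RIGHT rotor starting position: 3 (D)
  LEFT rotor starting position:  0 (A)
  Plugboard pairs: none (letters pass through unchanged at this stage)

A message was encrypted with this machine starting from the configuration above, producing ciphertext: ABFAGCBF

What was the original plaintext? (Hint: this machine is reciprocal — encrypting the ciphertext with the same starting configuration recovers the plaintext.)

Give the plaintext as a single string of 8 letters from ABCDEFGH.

Char 1 ('A'): step: R->4, L=0; A->plug->A->R->G->L->G->refl->D->L'->E->R'->B->plug->B
Char 2 ('B'): step: R->5, L=0; B->plug->B->R->G->L->G->refl->D->L'->E->R'->D->plug->D
Char 3 ('F'): step: R->6, L=0; F->plug->F->R->G->L->G->refl->D->L'->E->R'->G->plug->G
Char 4 ('A'): step: R->7, L=0; A->plug->A->R->H->L->B->refl->E->L'->A->R'->C->plug->C
Char 5 ('G'): step: R->0, L->1 (L advanced); G->plug->G->R->D->L->C->refl->F->L'->F->R'->C->plug->C
Char 6 ('C'): step: R->1, L=1; C->plug->C->R->D->L->C->refl->F->L'->F->R'->G->plug->G
Char 7 ('B'): step: R->2, L=1; B->plug->B->R->C->L->H->refl->A->L'->G->R'->D->plug->D
Char 8 ('F'): step: R->3, L=1; F->plug->F->R->G->L->A->refl->H->L'->C->R'->H->plug->H

Answer: BDGCCGDH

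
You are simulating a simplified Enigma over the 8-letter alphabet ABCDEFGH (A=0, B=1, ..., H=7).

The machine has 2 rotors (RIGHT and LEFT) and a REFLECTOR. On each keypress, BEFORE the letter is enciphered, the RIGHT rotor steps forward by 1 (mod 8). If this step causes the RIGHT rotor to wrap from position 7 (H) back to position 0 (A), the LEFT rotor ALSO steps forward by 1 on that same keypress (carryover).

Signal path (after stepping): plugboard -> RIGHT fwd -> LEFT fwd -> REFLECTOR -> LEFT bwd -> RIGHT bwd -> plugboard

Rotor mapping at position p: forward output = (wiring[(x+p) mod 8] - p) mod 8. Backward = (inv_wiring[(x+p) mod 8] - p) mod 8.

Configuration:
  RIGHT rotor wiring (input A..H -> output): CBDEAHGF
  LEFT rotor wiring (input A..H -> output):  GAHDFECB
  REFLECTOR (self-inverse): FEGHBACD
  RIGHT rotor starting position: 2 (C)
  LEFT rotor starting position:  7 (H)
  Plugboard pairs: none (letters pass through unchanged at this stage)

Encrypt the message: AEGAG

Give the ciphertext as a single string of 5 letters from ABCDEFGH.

Char 1 ('A'): step: R->3, L=7; A->plug->A->R->B->L->H->refl->D->L'->H->R'->F->plug->F
Char 2 ('E'): step: R->4, L=7; E->plug->E->R->G->L->F->refl->A->L'->D->R'->B->plug->B
Char 3 ('G'): step: R->5, L=7; G->plug->G->R->H->L->D->refl->H->L'->B->R'->B->plug->B
Char 4 ('A'): step: R->6, L=7; A->plug->A->R->A->L->C->refl->G->L'->F->R'->E->plug->E
Char 5 ('G'): step: R->7, L=7; G->plug->G->R->A->L->C->refl->G->L'->F->R'->E->plug->E

Answer: FBBEE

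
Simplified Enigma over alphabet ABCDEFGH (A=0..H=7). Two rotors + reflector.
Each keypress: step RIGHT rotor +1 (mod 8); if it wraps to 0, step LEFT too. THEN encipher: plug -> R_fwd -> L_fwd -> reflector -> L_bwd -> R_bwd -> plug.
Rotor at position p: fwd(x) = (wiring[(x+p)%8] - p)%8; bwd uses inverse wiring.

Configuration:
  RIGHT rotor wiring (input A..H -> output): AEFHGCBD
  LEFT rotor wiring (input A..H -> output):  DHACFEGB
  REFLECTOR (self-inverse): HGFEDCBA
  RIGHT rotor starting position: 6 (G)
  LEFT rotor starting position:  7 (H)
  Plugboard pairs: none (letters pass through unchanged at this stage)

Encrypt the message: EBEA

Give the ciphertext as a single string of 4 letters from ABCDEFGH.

Answer: DHGC

Derivation:
Char 1 ('E'): step: R->7, L=7; E->plug->E->R->A->L->C->refl->F->L'->G->R'->D->plug->D
Char 2 ('B'): step: R->0, L->0 (L advanced); B->plug->B->R->E->L->F->refl->C->L'->D->R'->H->plug->H
Char 3 ('E'): step: R->1, L=0; E->plug->E->R->B->L->H->refl->A->L'->C->R'->G->plug->G
Char 4 ('A'): step: R->2, L=0; A->plug->A->R->D->L->C->refl->F->L'->E->R'->C->plug->C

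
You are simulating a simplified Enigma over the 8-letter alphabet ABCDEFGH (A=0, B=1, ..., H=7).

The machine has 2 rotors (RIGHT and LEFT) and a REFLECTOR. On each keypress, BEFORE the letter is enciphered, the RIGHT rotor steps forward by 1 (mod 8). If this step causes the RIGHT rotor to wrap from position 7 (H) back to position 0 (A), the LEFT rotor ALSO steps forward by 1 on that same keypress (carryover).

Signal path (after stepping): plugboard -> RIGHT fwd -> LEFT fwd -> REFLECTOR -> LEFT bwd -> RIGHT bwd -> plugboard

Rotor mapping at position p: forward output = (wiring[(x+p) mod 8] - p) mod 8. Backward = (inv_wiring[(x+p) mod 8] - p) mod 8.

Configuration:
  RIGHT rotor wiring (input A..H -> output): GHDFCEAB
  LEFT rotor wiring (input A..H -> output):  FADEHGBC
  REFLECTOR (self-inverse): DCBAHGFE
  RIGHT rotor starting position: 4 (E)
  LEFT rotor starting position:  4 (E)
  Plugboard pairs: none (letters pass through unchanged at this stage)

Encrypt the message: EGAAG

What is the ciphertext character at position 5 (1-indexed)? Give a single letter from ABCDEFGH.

Char 1 ('E'): step: R->5, L=4; E->plug->E->R->C->L->F->refl->G->L'->D->R'->B->plug->B
Char 2 ('G'): step: R->6, L=4; G->plug->G->R->E->L->B->refl->C->L'->B->R'->D->plug->D
Char 3 ('A'): step: R->7, L=4; A->plug->A->R->C->L->F->refl->G->L'->D->R'->F->plug->F
Char 4 ('A'): step: R->0, L->5 (L advanced); A->plug->A->R->G->L->H->refl->E->L'->B->R'->H->plug->H
Char 5 ('G'): step: R->1, L=5; G->plug->G->R->A->L->B->refl->C->L'->H->R'->F->plug->F

F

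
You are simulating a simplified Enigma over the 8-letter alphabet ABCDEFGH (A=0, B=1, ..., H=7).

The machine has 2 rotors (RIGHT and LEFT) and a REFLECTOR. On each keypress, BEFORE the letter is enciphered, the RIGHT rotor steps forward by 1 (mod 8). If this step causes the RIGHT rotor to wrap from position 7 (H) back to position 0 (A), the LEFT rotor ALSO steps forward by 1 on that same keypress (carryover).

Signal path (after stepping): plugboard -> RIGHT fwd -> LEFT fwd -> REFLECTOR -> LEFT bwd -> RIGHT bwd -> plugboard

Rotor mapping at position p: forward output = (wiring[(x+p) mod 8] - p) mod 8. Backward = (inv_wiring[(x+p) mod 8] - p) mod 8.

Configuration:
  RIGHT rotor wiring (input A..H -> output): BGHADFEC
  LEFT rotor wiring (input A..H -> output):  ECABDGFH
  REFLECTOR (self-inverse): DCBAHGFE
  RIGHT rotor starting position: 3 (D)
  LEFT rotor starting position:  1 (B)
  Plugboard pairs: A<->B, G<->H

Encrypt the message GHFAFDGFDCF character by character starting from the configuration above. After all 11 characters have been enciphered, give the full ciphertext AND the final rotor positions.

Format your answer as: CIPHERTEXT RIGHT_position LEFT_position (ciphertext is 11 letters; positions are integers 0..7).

Answer: DBGCDAHCFBB 6 2

Derivation:
Char 1 ('G'): step: R->4, L=1; G->plug->H->R->E->L->F->refl->G->L'->G->R'->D->plug->D
Char 2 ('H'): step: R->5, L=1; H->plug->G->R->D->L->C->refl->B->L'->A->R'->A->plug->B
Char 3 ('F'): step: R->6, L=1; F->plug->F->R->C->L->A->refl->D->L'->H->R'->H->plug->G
Char 4 ('A'): step: R->7, L=1; A->plug->B->R->C->L->A->refl->D->L'->H->R'->C->plug->C
Char 5 ('F'): step: R->0, L->2 (L advanced); F->plug->F->R->F->L->F->refl->G->L'->A->R'->D->plug->D
Char 6 ('D'): step: R->1, L=2; D->plug->D->R->C->L->B->refl->C->L'->G->R'->B->plug->A
Char 7 ('G'): step: R->2, L=2; G->plug->H->R->E->L->D->refl->A->L'->H->R'->G->plug->H
Char 8 ('F'): step: R->3, L=2; F->plug->F->R->G->L->C->refl->B->L'->C->R'->C->plug->C
Char 9 ('D'): step: R->4, L=2; D->plug->D->R->G->L->C->refl->B->L'->C->R'->F->plug->F
Char 10 ('C'): step: R->5, L=2; C->plug->C->R->F->L->F->refl->G->L'->A->R'->A->plug->B
Char 11 ('F'): step: R->6, L=2; F->plug->F->R->C->L->B->refl->C->L'->G->R'->A->plug->B
Final: ciphertext=DBGCDAHCFBB, RIGHT=6, LEFT=2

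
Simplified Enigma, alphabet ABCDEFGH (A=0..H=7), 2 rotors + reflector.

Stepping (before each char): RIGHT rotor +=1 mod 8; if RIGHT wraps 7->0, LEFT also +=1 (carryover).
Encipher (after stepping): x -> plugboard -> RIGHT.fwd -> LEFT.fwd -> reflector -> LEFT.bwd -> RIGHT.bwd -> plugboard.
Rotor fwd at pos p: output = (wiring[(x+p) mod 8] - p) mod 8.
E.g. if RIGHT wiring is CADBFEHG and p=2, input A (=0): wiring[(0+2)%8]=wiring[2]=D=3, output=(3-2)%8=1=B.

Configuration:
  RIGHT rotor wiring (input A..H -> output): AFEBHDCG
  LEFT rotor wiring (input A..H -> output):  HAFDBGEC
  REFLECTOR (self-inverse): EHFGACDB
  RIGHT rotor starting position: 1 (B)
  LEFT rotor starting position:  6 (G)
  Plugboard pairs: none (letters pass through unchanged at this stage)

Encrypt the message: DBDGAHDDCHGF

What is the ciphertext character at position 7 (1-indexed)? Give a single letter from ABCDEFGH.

Char 1 ('D'): step: R->2, L=6; D->plug->D->R->B->L->E->refl->A->L'->H->R'->B->plug->B
Char 2 ('B'): step: R->3, L=6; B->plug->B->R->E->L->H->refl->B->L'->C->R'->G->plug->G
Char 3 ('D'): step: R->4, L=6; D->plug->D->R->C->L->B->refl->H->L'->E->R'->E->plug->E
Char 4 ('G'): step: R->5, L=6; G->plug->G->R->E->L->H->refl->B->L'->C->R'->H->plug->H
Char 5 ('A'): step: R->6, L=6; A->plug->A->R->E->L->H->refl->B->L'->C->R'->C->plug->C
Char 6 ('H'): step: R->7, L=6; H->plug->H->R->D->L->C->refl->F->L'->F->R'->D->plug->D
Char 7 ('D'): step: R->0, L->7 (L advanced); D->plug->D->R->B->L->A->refl->E->L'->E->R'->C->plug->C

C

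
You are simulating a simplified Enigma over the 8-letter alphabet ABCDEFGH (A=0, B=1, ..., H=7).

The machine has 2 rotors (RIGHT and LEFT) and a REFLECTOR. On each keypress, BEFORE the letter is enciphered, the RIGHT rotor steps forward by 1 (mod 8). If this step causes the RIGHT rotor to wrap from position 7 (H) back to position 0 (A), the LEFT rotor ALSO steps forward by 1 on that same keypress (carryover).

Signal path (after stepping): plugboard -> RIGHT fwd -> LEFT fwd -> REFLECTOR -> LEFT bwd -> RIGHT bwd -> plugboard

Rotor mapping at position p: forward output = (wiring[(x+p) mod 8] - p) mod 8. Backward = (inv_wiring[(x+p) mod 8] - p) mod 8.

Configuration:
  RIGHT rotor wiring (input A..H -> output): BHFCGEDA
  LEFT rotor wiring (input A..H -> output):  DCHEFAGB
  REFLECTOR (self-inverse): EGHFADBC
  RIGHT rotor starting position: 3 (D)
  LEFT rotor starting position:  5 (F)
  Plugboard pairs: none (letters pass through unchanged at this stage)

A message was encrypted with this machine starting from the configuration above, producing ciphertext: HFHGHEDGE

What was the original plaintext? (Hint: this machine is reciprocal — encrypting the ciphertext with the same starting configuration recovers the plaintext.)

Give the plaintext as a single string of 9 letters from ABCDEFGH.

Answer: EDADGHEED

Derivation:
Char 1 ('H'): step: R->4, L=5; H->plug->H->R->G->L->H->refl->C->L'->F->R'->E->plug->E
Char 2 ('F'): step: R->5, L=5; F->plug->F->R->A->L->D->refl->F->L'->E->R'->D->plug->D
Char 3 ('H'): step: R->6, L=5; H->plug->H->R->G->L->H->refl->C->L'->F->R'->A->plug->A
Char 4 ('G'): step: R->7, L=5; G->plug->G->R->F->L->C->refl->H->L'->G->R'->D->plug->D
Char 5 ('H'): step: R->0, L->6 (L advanced); H->plug->H->R->A->L->A->refl->E->L'->D->R'->G->plug->G
Char 6 ('E'): step: R->1, L=6; E->plug->E->R->D->L->E->refl->A->L'->A->R'->H->plug->H
Char 7 ('D'): step: R->2, L=6; D->plug->D->R->C->L->F->refl->D->L'->B->R'->E->plug->E
Char 8 ('G'): step: R->3, L=6; G->plug->G->R->E->L->B->refl->G->L'->F->R'->E->plug->E
Char 9 ('E'): step: R->4, L=6; E->plug->E->R->F->L->G->refl->B->L'->E->R'->D->plug->D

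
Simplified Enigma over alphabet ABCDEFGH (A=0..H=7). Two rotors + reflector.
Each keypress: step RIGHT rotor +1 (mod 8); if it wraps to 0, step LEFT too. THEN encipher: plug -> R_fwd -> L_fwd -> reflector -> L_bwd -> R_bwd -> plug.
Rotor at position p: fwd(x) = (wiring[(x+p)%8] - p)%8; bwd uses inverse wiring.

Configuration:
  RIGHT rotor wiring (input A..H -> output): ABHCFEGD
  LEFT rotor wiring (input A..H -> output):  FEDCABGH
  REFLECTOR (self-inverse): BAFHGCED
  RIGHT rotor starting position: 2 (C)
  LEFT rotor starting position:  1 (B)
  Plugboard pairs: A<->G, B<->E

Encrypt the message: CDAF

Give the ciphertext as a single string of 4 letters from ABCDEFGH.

Answer: FHEC

Derivation:
Char 1 ('C'): step: R->3, L=1; C->plug->C->R->B->L->C->refl->F->L'->F->R'->F->plug->F
Char 2 ('D'): step: R->4, L=1; D->plug->D->R->H->L->E->refl->G->L'->G->R'->H->plug->H
Char 3 ('A'): step: R->5, L=1; A->plug->G->R->F->L->F->refl->C->L'->B->R'->B->plug->E
Char 4 ('F'): step: R->6, L=1; F->plug->F->R->E->L->A->refl->B->L'->C->R'->C->plug->C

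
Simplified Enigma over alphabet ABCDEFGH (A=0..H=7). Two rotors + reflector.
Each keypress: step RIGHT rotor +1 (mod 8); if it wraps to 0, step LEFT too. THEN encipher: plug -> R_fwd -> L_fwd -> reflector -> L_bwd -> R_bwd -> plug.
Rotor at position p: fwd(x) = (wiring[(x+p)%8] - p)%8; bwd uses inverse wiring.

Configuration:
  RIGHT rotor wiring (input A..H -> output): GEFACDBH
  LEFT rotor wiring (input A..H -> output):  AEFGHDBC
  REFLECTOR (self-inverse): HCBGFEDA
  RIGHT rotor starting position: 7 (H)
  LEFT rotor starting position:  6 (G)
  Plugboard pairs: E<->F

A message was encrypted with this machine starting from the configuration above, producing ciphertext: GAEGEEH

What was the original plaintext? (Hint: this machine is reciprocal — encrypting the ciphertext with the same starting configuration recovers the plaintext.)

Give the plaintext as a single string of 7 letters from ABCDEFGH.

Char 1 ('G'): step: R->0, L->7 (L advanced); G->plug->G->R->B->L->B->refl->C->L'->H->R'->H->plug->H
Char 2 ('A'): step: R->1, L=7; A->plug->A->R->D->L->G->refl->D->L'->A->R'->F->plug->E
Char 3 ('E'): step: R->2, L=7; E->plug->F->R->F->L->A->refl->H->L'->E->R'->G->plug->G
Char 4 ('G'): step: R->3, L=7; G->plug->G->R->B->L->B->refl->C->L'->H->R'->B->plug->B
Char 5 ('E'): step: R->4, L=7; E->plug->F->R->A->L->D->refl->G->L'->D->R'->D->plug->D
Char 6 ('E'): step: R->5, L=7; E->plug->F->R->A->L->D->refl->G->L'->D->R'->G->plug->G
Char 7 ('H'): step: R->6, L=7; H->plug->H->R->F->L->A->refl->H->L'->E->R'->G->plug->G

Answer: HEGBDGG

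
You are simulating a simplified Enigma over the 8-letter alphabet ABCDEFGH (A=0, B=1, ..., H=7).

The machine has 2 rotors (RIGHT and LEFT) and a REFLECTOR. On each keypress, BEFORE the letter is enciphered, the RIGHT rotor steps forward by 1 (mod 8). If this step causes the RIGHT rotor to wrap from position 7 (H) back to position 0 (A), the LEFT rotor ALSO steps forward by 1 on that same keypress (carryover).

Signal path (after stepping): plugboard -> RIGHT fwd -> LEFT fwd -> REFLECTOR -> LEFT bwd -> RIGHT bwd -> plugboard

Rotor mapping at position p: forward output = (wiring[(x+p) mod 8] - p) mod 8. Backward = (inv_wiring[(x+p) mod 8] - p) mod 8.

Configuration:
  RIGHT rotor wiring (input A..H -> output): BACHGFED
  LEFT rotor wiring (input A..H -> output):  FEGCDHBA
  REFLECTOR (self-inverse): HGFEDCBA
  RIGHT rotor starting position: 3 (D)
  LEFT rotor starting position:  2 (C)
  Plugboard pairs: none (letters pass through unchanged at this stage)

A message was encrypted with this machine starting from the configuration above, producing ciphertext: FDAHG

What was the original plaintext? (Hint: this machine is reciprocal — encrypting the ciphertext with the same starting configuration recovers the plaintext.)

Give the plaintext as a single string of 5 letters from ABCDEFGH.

Answer: BHGBF

Derivation:
Char 1 ('F'): step: R->4, L=2; F->plug->F->R->E->L->H->refl->A->L'->B->R'->B->plug->B
Char 2 ('D'): step: R->5, L=2; D->plug->D->R->E->L->H->refl->A->L'->B->R'->H->plug->H
Char 3 ('A'): step: R->6, L=2; A->plug->A->R->G->L->D->refl->E->L'->A->R'->G->plug->G
Char 4 ('H'): step: R->7, L=2; H->plug->H->R->F->L->G->refl->B->L'->C->R'->B->plug->B
Char 5 ('G'): step: R->0, L->3 (L advanced); G->plug->G->R->E->L->F->refl->C->L'->F->R'->F->plug->F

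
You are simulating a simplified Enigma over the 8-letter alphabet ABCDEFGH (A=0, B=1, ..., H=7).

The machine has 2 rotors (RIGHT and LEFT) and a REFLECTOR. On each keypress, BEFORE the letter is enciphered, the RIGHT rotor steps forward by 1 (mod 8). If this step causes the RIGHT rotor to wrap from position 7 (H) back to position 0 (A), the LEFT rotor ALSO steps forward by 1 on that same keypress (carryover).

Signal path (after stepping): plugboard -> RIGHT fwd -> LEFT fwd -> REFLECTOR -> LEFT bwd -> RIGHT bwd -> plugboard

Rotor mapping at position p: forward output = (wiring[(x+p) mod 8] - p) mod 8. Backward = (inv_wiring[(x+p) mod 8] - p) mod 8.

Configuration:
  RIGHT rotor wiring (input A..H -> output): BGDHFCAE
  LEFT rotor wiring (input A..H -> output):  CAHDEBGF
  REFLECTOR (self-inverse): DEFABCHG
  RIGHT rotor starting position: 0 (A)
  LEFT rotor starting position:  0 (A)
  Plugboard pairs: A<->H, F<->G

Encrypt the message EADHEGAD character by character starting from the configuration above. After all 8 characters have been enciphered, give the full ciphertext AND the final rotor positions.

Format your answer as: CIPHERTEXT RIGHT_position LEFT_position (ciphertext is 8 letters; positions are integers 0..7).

Char 1 ('E'): step: R->1, L=0; E->plug->E->R->B->L->A->refl->D->L'->D->R'->G->plug->F
Char 2 ('A'): step: R->2, L=0; A->plug->H->R->E->L->E->refl->B->L'->F->R'->B->plug->B
Char 3 ('D'): step: R->3, L=0; D->plug->D->R->F->L->B->refl->E->L'->E->R'->A->plug->H
Char 4 ('H'): step: R->4, L=0; H->plug->A->R->B->L->A->refl->D->L'->D->R'->H->plug->A
Char 5 ('E'): step: R->5, L=0; E->plug->E->R->B->L->A->refl->D->L'->D->R'->B->plug->B
Char 6 ('G'): step: R->6, L=0; G->plug->F->R->B->L->A->refl->D->L'->D->R'->C->plug->C
Char 7 ('A'): step: R->7, L=0; A->plug->H->R->B->L->A->refl->D->L'->D->R'->G->plug->F
Char 8 ('D'): step: R->0, L->1 (L advanced); D->plug->D->R->H->L->B->refl->E->L'->G->R'->B->plug->B
Final: ciphertext=FBHABCFB, RIGHT=0, LEFT=1

Answer: FBHABCFB 0 1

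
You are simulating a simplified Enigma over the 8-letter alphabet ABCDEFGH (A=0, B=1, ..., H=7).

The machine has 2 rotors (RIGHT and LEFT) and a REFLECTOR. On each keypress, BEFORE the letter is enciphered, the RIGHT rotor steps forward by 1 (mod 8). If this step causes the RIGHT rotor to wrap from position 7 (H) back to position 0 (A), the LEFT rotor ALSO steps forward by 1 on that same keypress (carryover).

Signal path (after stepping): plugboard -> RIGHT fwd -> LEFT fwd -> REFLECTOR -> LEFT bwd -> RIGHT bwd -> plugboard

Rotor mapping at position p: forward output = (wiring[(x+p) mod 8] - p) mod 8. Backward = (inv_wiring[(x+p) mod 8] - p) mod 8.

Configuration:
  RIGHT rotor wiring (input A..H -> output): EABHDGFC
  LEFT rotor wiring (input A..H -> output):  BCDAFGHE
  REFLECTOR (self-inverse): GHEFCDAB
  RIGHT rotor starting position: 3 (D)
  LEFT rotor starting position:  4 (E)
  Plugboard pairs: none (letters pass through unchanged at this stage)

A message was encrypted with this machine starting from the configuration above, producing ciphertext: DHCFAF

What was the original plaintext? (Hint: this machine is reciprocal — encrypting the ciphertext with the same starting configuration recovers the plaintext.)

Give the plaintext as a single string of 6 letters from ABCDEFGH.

Answer: EBHDFC

Derivation:
Char 1 ('D'): step: R->4, L=4; D->plug->D->R->G->L->H->refl->B->L'->A->R'->E->plug->E
Char 2 ('H'): step: R->5, L=4; H->plug->H->R->G->L->H->refl->B->L'->A->R'->B->plug->B
Char 3 ('C'): step: R->6, L=4; C->plug->C->R->G->L->H->refl->B->L'->A->R'->H->plug->H
Char 4 ('F'): step: R->7, L=4; F->plug->F->R->E->L->F->refl->D->L'->C->R'->D->plug->D
Char 5 ('A'): step: R->0, L->5 (L advanced); A->plug->A->R->E->L->F->refl->D->L'->G->R'->F->plug->F
Char 6 ('F'): step: R->1, L=5; F->plug->F->R->E->L->F->refl->D->L'->G->R'->C->plug->C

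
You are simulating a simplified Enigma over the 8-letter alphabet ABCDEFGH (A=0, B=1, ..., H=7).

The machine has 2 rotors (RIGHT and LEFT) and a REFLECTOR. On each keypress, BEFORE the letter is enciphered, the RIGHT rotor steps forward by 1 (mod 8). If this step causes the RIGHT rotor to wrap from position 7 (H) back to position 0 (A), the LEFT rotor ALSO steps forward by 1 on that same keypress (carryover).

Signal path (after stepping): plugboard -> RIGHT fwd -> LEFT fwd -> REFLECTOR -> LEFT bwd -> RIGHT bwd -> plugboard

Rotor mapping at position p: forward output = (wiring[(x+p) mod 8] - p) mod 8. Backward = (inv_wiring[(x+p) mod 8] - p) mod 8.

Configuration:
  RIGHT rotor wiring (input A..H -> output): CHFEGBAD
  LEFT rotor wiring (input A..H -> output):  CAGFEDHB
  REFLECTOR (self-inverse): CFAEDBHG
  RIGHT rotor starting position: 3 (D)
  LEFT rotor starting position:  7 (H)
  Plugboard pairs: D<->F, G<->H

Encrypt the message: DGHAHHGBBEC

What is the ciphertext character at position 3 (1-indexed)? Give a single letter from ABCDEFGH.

Char 1 ('D'): step: R->4, L=7; D->plug->F->R->D->L->H->refl->G->L'->E->R'->C->plug->C
Char 2 ('G'): step: R->5, L=7; G->plug->H->R->B->L->D->refl->E->L'->G->R'->C->plug->C
Char 3 ('H'): step: R->6, L=7; H->plug->G->R->A->L->C->refl->A->L'->H->R'->E->plug->E

E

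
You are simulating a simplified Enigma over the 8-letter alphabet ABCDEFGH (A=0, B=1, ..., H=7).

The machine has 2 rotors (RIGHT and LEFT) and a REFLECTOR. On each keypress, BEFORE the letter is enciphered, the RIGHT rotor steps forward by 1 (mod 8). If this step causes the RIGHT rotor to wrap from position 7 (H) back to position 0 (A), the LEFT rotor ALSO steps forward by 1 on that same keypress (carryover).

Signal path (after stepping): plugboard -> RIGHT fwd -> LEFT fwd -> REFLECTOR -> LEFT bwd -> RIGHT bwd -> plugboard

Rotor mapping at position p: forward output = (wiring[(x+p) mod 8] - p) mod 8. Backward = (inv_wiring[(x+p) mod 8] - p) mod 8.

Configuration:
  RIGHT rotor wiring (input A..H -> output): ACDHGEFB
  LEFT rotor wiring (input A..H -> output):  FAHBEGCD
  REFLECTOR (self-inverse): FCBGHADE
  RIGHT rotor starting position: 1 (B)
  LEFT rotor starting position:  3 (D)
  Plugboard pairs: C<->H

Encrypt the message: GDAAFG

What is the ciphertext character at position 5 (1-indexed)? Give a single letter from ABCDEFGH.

Char 1 ('G'): step: R->2, L=3; G->plug->G->R->G->L->F->refl->A->L'->E->R'->C->plug->H
Char 2 ('D'): step: R->3, L=3; D->plug->D->R->C->L->D->refl->G->L'->A->R'->H->plug->C
Char 3 ('A'): step: R->4, L=3; A->plug->A->R->C->L->D->refl->G->L'->A->R'->B->plug->B
Char 4 ('A'): step: R->5, L=3; A->plug->A->R->H->L->E->refl->H->L'->D->R'->D->plug->D
Char 5 ('F'): step: R->6, L=3; F->plug->F->R->B->L->B->refl->C->L'->F->R'->E->plug->E

E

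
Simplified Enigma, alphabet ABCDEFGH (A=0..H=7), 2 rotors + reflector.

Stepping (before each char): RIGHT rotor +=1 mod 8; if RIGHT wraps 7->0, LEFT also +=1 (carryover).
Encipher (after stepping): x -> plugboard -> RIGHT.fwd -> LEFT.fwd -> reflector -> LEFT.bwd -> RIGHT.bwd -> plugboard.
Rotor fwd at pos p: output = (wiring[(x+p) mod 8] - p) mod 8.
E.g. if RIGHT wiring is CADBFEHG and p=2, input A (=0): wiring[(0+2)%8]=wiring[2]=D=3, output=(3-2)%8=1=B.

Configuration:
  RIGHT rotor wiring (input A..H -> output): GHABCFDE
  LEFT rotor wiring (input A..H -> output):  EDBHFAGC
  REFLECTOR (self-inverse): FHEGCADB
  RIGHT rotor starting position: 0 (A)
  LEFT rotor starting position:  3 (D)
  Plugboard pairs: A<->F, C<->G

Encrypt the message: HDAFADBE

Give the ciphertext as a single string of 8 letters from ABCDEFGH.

Answer: EBBEGGAD

Derivation:
Char 1 ('H'): step: R->1, L=3; H->plug->H->R->F->L->B->refl->H->L'->E->R'->E->plug->E
Char 2 ('D'): step: R->2, L=3; D->plug->D->R->D->L->D->refl->G->L'->H->R'->B->plug->B
Char 3 ('A'): step: R->3, L=3; A->plug->F->R->D->L->D->refl->G->L'->H->R'->B->plug->B
Char 4 ('F'): step: R->4, L=3; F->plug->A->R->G->L->A->refl->F->L'->C->R'->E->plug->E
Char 5 ('A'): step: R->5, L=3; A->plug->F->R->D->L->D->refl->G->L'->H->R'->C->plug->G
Char 6 ('D'): step: R->6, L=3; D->plug->D->R->B->L->C->refl->E->L'->A->R'->C->plug->G
Char 7 ('B'): step: R->7, L=3; B->plug->B->R->H->L->G->refl->D->L'->D->R'->F->plug->A
Char 8 ('E'): step: R->0, L->4 (L advanced); E->plug->E->R->C->L->C->refl->E->L'->B->R'->D->plug->D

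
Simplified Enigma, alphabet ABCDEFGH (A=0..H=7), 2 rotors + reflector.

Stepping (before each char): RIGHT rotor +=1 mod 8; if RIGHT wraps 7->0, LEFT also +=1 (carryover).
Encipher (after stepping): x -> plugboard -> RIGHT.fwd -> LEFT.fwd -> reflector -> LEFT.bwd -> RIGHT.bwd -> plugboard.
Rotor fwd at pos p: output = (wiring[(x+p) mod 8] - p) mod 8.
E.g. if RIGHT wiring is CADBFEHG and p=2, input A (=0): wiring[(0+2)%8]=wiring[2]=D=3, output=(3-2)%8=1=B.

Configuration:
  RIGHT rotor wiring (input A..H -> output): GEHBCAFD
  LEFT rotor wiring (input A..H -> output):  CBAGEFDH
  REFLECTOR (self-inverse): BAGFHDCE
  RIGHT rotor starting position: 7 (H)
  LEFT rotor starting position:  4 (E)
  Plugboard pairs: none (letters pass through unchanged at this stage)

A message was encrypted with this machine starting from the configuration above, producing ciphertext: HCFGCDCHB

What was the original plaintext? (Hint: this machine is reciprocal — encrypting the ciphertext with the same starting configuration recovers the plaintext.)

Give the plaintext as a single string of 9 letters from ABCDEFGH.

Char 1 ('H'): step: R->0, L->5 (L advanced); H->plug->H->R->D->L->F->refl->D->L'->F->R'->G->plug->G
Char 2 ('C'): step: R->1, L=5; C->plug->C->R->A->L->A->refl->B->L'->G->R'->B->plug->B
Char 3 ('F'): step: R->2, L=5; F->plug->F->R->B->L->G->refl->C->L'->C->R'->H->plug->H
Char 4 ('G'): step: R->3, L=5; G->plug->G->R->B->L->G->refl->C->L'->C->R'->D->plug->D
Char 5 ('C'): step: R->4, L=5; C->plug->C->R->B->L->G->refl->C->L'->C->R'->E->plug->E
Char 6 ('D'): step: R->5, L=5; D->plug->D->R->B->L->G->refl->C->L'->C->R'->F->plug->F
Char 7 ('C'): step: R->6, L=5; C->plug->C->R->A->L->A->refl->B->L'->G->R'->D->plug->D
Char 8 ('H'): step: R->7, L=5; H->plug->H->R->G->L->B->refl->A->L'->A->R'->D->plug->D
Char 9 ('B'): step: R->0, L->6 (L advanced); B->plug->B->R->E->L->C->refl->G->L'->G->R'->A->plug->A

Answer: GBHDEFDDA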